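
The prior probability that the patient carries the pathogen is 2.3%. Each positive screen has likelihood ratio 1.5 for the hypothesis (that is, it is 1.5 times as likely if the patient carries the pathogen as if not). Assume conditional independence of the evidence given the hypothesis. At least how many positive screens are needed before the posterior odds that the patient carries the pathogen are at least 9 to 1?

Prior odds = 0.023/0.977 = 23/977.
Likelihood ratio per positive screen = 1.5.
Target odds = 9.
Need (23/977) × 1.5ⁿ ≥ 9, i.e. 1.5ⁿ ≥ 8793/23.
1.5¹⁴ = 4782969/16384 falls short of 8793/23 but 1.5¹⁵ = 14348907/32768 reaches it, so n = 15.

15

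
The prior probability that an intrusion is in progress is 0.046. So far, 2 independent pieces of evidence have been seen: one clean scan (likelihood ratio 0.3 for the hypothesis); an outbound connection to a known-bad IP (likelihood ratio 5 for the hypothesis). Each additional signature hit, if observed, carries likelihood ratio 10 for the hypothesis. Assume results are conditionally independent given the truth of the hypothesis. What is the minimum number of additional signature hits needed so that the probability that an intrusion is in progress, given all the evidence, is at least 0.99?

Prior odds = 0.046/0.954 = 23/477.
Combined Bayes factor of the evidence already in hand = 0.3 × 5 = 1.5.
Odds after that evidence = (23/477) × 1.5 = 23/318.
Target odds = 0.99/0.01 = 99.
Need 10ⁿ ≥ 99 ÷ (23/318) = 31482/23.
10³ = 1000 falls short of 31482/23 but 10⁴ = 10000 reaches it, so n = 4.

4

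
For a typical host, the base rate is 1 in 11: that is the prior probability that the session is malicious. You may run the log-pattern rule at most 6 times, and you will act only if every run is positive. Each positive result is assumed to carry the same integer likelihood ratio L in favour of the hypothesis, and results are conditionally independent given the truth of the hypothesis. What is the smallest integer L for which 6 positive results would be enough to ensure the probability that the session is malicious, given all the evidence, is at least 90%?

3

Prior odds = (1/11)/(10/11) = 0.1.
Target odds = 0.9/0.1 = 9.
Need L⁶ ≥ 9 ÷ 0.1 = 90.
2⁶ = 64 < 90 ≤ 729 = 3⁶, so L = 3.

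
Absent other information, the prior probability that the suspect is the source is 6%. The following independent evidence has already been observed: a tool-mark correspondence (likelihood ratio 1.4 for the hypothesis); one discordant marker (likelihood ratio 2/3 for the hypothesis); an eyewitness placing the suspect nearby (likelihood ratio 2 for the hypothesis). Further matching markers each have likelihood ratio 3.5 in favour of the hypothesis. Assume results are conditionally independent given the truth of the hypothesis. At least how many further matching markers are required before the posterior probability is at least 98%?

5

Prior odds = 0.06/0.94 = 3/47.
Combined Bayes factor of the evidence already in hand = 1.4 × (2/3) × 2 = 28/15.
Odds after that evidence = (3/47) × 28/15 = 28/235.
Target odds = 0.98/0.02 = 49.
Need 3.5ⁿ ≥ 49 ÷ (28/235) = 411.25.
3.5⁴ = 150.0625 falls short of 411.25 but 3.5⁵ = 525.21875 reaches it, so n = 5.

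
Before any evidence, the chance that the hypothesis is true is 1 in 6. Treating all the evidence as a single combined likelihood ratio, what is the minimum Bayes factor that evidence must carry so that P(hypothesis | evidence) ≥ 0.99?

495

Prior odds = (1/6)/(5/6) = 0.2.
Target odds = 0.99/0.01 = 99.
Required Bayes factor = 99 ÷ 0.2 = 495.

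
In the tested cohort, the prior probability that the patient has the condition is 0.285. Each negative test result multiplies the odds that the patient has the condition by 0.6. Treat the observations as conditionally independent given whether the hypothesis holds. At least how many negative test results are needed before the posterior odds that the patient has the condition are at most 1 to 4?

1

Prior odds = 0.285/0.715 = 57/143.
Likelihood ratio per negative test result = 0.6.
Target odds = 0.25.
Require 0.6ⁿ ≤ 0.25 ÷ (57/143) = 143/228.
0.6¹ = 0.6, which is already at or below the required 143/228; so n = 1.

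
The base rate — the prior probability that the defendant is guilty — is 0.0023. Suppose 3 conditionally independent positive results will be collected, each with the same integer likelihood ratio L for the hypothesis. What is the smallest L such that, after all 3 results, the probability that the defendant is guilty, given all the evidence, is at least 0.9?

Prior odds = 0.0023/0.9977 = 23/9977.
Target odds = 0.9/0.1 = 9.
Need L³ ≥ 9 ÷ (23/9977) = 89793/23.
15³ = 3375 < 89793/23 ≤ 4096 = 16³, so L = 16.

16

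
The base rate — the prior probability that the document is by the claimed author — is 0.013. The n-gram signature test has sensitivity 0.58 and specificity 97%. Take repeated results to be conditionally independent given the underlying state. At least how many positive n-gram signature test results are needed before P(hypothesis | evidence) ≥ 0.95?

Prior odds = 0.013/0.987 = 13/987.
False-positive rate = 1 − 0.97 = 0.03; likelihood ratio of a positive = 0.58/0.03 = 58/3.
Target odds: 0.95 ÷ 0.05 = 19.
Require (58/3)ⁿ ≥ 19 ÷ (13/987) = 18753/13.
(58/3)² = 3364/9 falls short of 18753/13 but (58/3)³ = 195112/27 reaches it, so n = 3.

3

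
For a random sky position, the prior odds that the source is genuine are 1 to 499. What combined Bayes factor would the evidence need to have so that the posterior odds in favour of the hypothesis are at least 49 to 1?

24451

Prior odds = 1/499.
Target odds = 49.
Required Bayes factor = 49 ÷ (1/499) = 24451.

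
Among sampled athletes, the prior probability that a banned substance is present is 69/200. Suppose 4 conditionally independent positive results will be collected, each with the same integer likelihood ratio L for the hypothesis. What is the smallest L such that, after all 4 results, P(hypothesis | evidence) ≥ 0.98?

Prior odds = 0.345/0.655 = 69/131.
Target odds = 0.98/0.02 = 49.
Need L⁴ ≥ 49 ÷ (69/131) = 6419/69.
3⁴ = 81 < 6419/69 ≤ 256 = 4⁴, so L = 4.

4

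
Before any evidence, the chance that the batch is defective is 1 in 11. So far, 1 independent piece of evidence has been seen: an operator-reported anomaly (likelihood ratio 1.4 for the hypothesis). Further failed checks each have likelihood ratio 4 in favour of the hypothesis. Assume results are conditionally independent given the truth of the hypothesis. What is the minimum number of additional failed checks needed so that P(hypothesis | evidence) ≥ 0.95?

4

Prior odds = (1/11)/(10/11) = 0.1.
Bayes factor of the evidence already in hand = 1.4.
Odds after that evidence = 0.1 × 1.4 = 0.14.
Target odds = 0.95/0.05 = 19.
Need 4ⁿ ≥ 19 ÷ 0.14 = 950/7.
4³ = 64 falls short of 950/7 but 4⁴ = 256 reaches it, so n = 4.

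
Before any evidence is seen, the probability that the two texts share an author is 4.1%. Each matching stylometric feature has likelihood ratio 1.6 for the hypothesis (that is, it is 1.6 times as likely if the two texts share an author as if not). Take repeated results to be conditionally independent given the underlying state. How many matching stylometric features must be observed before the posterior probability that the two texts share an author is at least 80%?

10

Prior odds = 0.041/0.959 = 41/959.
Likelihood ratio per matching stylometric feature = 1.6.
Target posterior odds = 0.8/0.2 = 4.
Need (41/959) × 1.6ⁿ ≥ 4, i.e. 1.6ⁿ ≥ 3836/41.
1.6⁹ = 134217728/1953125 falls short of 3836/41 but 1.6¹⁰ ≈109.951 reaches it, so n = 10.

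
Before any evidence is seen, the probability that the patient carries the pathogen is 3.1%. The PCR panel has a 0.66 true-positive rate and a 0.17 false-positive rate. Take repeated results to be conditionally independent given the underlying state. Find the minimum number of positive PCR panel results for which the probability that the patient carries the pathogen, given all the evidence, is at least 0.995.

Prior odds: 0.031 ÷ 0.969 = 31/969.
Likelihood ratio of a positive result = 0.66/0.17 = 66/17.
Target odds: 0.995 ÷ 0.005 = 199.
Require (66/17)ⁿ ≥ 199 ÷ (31/969) = 192831/31.
(66/17)⁶ ≈3424.29 falls short of 192831/31 but (66/17)⁷ ≈13294.3 reaches it, so n = 7.

7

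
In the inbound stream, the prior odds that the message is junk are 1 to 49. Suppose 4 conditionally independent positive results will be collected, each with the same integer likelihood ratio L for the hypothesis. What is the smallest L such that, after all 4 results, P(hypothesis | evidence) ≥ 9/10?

Prior odds = 1/49.
Target odds = 0.9/0.1 = 9.
Need L⁴ ≥ 9 ÷ (1/49) = 441.
4⁴ = 256 < 441 ≤ 625 = 5⁴, so L = 5.

5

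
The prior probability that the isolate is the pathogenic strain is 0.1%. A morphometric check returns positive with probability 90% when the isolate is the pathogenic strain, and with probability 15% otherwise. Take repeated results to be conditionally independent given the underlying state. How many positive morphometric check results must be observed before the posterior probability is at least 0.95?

6

Prior odds = 0.001/0.999 = 1/999.
Likelihood ratio of a positive result = 0.9/0.15 = 6.
Target posterior odds = 0.95/0.05 = 19.
Need (1/999) × 6ⁿ ≥ 19, i.e. 6ⁿ ≥ 18981.
6⁵ = 7776 falls short of 18981 but 6⁶ = 46656 reaches it, so n = 6.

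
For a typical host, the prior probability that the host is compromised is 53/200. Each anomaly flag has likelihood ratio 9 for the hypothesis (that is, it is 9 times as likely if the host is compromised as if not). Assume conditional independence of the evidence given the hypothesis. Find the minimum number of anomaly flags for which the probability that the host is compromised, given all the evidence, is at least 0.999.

4

Prior odds = 0.265/0.735 = 53/147.
Likelihood ratio per anomaly flag = 9.
Target posterior odds = 0.999/0.001 = 999.
Require 9ⁿ ≥ 999 ÷ (53/147) = 146853/53.
9³ = 729 falls short of 146853/53 but 9⁴ = 6561 reaches it, so n = 4.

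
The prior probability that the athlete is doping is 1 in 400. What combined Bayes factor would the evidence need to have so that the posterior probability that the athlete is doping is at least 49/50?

19551

Prior odds = 0.0025/0.9975 = 1/399.
Target odds = 0.98/0.02 = 49.
Required Bayes factor = 49 ÷ (1/399) = 19551.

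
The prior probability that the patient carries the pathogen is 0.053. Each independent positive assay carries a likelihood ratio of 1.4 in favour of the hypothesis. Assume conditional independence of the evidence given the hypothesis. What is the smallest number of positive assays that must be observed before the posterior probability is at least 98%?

21

Prior odds: 0.053 ÷ 0.947 = 53/947.
Likelihood ratio per positive assay = 1.4.
Target posterior odds = 0.98/0.02 = 49.
Require 1.4ⁿ ≥ 49 ÷ (53/947) = 46403/53.
1.4²⁰ ≈836.683 falls short of 46403/53 but 1.4²¹ ≈1171.36 reaches it, so n = 21.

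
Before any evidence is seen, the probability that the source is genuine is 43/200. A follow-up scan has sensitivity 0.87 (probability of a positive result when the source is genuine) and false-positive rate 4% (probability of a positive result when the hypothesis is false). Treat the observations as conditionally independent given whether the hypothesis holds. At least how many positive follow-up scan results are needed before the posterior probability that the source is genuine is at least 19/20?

Prior odds = 0.215/0.785 = 43/157.
Likelihood ratio of a positive result = 0.87/0.04 = 21.75.
Target posterior odds = 0.95/0.05 = 19.
Require 21.75ⁿ ≥ 19 ÷ (43/157) = 2983/43.
21.75¹ = 21.75 falls short of 2983/43 but 21.75² = 473.0625 reaches it, so n = 2.

2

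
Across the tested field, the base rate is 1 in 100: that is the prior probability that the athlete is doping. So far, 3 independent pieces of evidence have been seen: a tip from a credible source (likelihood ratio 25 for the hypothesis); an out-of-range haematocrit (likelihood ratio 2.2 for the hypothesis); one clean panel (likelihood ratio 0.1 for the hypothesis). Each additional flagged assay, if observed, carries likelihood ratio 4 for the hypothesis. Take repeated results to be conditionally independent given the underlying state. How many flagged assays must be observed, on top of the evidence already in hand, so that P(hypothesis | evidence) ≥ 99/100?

Prior odds = 0.01/0.99 = 1/99.
Combined Bayes factor of the evidence already in hand = 25 × 2.2 × 0.1 = 5.5.
Odds after that evidence = (1/99) × 5.5 = 1/18.
Target odds = 0.99/0.01 = 99.
Need 4ⁿ ≥ 99 ÷ (1/18) = 1782.
4⁵ = 1024 falls short of 1782 but 4⁶ = 4096 reaches it, so n = 6.

6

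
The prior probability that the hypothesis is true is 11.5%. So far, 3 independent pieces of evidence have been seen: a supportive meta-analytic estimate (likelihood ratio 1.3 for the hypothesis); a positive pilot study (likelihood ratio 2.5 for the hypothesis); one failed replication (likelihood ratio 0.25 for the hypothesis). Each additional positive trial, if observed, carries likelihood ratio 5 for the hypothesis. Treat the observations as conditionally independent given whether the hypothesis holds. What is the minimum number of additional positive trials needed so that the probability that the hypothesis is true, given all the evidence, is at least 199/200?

Prior odds = 0.115/0.885 = 23/177.
Combined Bayes factor of the evidence already in hand = 1.3 × 2.5 × 0.25 = 0.8125.
Odds after that evidence = (23/177) × 0.8125 = 299/2832.
Target odds = 0.995/0.005 = 199.
Need 5ⁿ ≥ 199 ÷ (299/2832) = 563568/299.
5⁴ = 625 falls short of 563568/299 but 5⁵ = 3125 reaches it, so n = 5.

5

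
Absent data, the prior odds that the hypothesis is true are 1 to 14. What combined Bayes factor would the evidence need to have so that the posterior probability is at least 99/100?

Prior odds = 1/14.
Target odds = 0.99/0.01 = 99.
Required Bayes factor = 99 ÷ (1/14) = 1386.

1386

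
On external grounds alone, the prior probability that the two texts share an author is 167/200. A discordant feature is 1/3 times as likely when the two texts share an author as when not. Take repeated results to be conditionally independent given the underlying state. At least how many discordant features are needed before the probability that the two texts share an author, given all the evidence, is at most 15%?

4

Prior odds = 0.835/0.165 = 167/33.
Likelihood ratio per discordant feature = 1/3.
Target posterior odds = 0.15/0.85 = 3/17.
Require (1/3)ⁿ ≤ 3/17 ÷ (167/33) = 99/2839.
(1/3)³ = 1/27 is still above 99/2839 but (1/3)⁴ = 1/81 is at or below it, so n = 4.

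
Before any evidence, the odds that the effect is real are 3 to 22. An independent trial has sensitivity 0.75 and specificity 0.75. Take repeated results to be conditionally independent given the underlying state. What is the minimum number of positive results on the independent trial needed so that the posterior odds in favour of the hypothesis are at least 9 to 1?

Prior odds = 3/22.
False-positive rate = 1 − 0.75 = 0.25; likelihood ratio of a positive = 0.75/0.25 = 3.
Target odds = 9.
Need (3/22) × 3ⁿ ≥ 9, i.e. 3ⁿ ≥ 66.
3³ = 27 falls short of 66 but 3⁴ = 81 reaches it, so n = 4.

4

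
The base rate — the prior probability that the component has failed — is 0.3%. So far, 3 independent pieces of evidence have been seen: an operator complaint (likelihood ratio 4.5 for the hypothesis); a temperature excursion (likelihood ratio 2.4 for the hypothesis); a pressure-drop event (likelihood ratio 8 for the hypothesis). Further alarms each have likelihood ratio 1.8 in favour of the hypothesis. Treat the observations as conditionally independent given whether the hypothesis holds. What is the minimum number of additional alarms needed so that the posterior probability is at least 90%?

Prior odds = 0.003/0.997 = 3/997.
Combined Bayes factor of the evidence already in hand = 4.5 × 2.4 × 8 = 86.4.
Odds after that evidence = (3/997) × 86.4 = 1296/4985.
Target odds = 0.9/0.1 = 9.
Need 1.8ⁿ ≥ 9 ÷ (1296/4985) = 4985/144.
1.8⁶ = 531441/15625 falls short of 4985/144 but 1.8⁷ = 4782969/78125 reaches it, so n = 7.

7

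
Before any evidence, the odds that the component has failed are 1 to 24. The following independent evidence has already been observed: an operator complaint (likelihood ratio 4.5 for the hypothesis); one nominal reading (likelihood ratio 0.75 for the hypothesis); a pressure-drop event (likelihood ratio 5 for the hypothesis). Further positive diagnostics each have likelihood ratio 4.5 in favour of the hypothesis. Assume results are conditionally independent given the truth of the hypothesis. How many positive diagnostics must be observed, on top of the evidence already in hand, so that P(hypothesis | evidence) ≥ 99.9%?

Prior odds = 1/24.
Combined Bayes factor of the evidence already in hand = 4.5 × 0.75 × 5 = 16.875.
Odds after that evidence = (1/24) × 16.875 = 0.703125.
Target odds = 0.999/0.001 = 999.
Need 4.5ⁿ ≥ 999 ÷ 0.703125 = 1420.8.
4.5⁴ = 410.0625 falls short of 1420.8 but 4.5⁵ = 1845.28125 reaches it, so n = 5.

5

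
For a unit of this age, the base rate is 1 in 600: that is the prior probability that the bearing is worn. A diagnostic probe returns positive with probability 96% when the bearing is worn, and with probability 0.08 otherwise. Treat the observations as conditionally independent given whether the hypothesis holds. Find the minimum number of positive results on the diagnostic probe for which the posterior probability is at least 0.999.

Prior odds = (1/600)/(599/600) = 1/599.
Likelihood ratio of a positive result = 0.96/0.08 = 12.
Target odds: 0.999 ÷ 0.001 = 999.
Need (1/599) × 12ⁿ ≥ 999, i.e. 12ⁿ ≥ 598401.
12⁵ = 248832 falls short of 598401 but 12⁶ = 2985984 reaches it, so n = 6.

6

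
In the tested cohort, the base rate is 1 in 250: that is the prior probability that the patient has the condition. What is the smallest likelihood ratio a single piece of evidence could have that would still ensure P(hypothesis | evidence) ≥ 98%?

Prior odds = 0.004/0.996 = 1/249.
Target odds = 0.98/0.02 = 49.
Required Bayes factor = 49 ÷ (1/249) = 12201.

12201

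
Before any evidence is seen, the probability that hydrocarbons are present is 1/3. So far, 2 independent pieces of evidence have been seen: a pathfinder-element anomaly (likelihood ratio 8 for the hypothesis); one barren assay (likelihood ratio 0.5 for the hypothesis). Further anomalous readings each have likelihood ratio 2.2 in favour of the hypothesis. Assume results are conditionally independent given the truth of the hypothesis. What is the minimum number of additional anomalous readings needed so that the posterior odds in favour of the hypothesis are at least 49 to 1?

Prior odds = (1/3)/(2/3) = 0.5.
Combined Bayes factor of the evidence already in hand = 8 × 0.5 = 4.
Odds after that evidence = 0.5 × 4 = 2.
Target odds = 49.
Need 2.2ⁿ ≥ 49 ÷ 2 = 24.5.
2.2⁴ = 23.4256 falls short of 24.5 but 2.2⁵ = 51.53632 reaches it, so n = 5.

5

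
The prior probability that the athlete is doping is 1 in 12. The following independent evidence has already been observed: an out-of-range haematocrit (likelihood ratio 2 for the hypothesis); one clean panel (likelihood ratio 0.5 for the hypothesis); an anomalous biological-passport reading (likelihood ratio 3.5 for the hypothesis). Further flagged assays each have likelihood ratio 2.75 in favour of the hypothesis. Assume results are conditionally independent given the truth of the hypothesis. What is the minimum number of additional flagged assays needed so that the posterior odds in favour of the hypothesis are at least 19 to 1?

Prior odds = (1/12)/(11/12) = 1/11.
Combined Bayes factor of the evidence already in hand = 2 × 0.5 × 3.5 = 3.5.
Odds after that evidence = (1/11) × 3.5 = 7/22.
Target odds = 19.
Need 2.75ⁿ ≥ 19 ÷ (7/22) = 418/7.
2.75⁴ = 57.19140625 falls short of 418/7 but 2.75⁵ = 161051/1024 reaches it, so n = 5.

5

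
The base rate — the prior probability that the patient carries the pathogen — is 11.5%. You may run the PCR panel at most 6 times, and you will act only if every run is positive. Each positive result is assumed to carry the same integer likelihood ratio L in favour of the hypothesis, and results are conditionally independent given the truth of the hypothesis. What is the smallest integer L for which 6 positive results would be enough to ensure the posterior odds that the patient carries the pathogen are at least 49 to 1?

3

Prior odds = 0.115/0.885 = 23/177.
Target odds = 49.
Need L⁶ ≥ 49 ÷ (23/177) = 8673/23.
2⁶ = 64 < 8673/23 ≤ 729 = 3⁶, so L = 3.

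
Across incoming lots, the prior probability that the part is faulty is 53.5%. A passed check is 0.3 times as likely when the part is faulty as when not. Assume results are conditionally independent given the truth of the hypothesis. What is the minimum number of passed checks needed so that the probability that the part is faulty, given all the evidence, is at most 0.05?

Prior odds: 0.535 ÷ 0.465 = 107/93.
Likelihood ratio per passed check = 0.3.
Target odds: 0.05 ÷ 0.95 = 1/19.
Require 0.3ⁿ ≤ 1/19 ÷ (107/93) = 93/2033.
0.3² = 0.09 is still above 93/2033 but 0.3³ = 0.027 is at or below it, so n = 3.

3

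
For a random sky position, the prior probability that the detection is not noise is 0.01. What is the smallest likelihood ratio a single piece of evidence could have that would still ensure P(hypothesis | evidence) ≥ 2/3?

Prior odds = 0.01/0.99 = 1/99.
Target odds = (2/3)/(1/3) = 2.
Required Bayes factor = 2 ÷ (1/99) = 198.

198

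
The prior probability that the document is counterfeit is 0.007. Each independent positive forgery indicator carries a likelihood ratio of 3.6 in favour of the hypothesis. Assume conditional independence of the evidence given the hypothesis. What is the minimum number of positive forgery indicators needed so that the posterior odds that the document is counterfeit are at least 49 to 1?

7

Prior odds: 0.007 ÷ 0.993 = 7/993.
Likelihood ratio per positive forgery indicator = 3.6.
Target odds = 49.
Need (7/993) × 3.6ⁿ ≥ 49, i.e. 3.6ⁿ ≥ 6951.
3.6⁶ = 34012224/15625 falls short of 6951 but 3.6⁷ = 612220032/78125 reaches it, so n = 7.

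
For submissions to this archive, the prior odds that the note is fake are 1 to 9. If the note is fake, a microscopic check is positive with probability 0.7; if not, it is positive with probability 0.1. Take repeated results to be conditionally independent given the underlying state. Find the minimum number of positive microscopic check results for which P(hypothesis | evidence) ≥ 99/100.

Prior odds = 1/9.
Likelihood ratio of a positive = 0.7/0.1 = 7.
Target odds: 0.99 ÷ 0.01 = 99.
Require 7ⁿ ≥ 99 ÷ (1/9) = 891.
7³ = 343 falls short of 891 but 7⁴ = 2401 reaches it, so n = 4.

4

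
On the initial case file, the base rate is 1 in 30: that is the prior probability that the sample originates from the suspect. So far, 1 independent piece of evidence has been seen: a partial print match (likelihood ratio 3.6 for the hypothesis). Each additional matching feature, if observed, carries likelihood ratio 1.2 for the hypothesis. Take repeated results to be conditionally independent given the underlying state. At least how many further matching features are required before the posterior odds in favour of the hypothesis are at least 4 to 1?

Prior odds = (1/30)/(29/30) = 1/29.
Bayes factor of the evidence already in hand = 3.6.
Odds after that evidence = (1/29) × 3.6 = 18/145.
Target odds = 4.
Need 1.2ⁿ ≥ 4 ÷ (18/145) = 290/9.
1.2¹⁹ ≈31.948 falls short of 290/9 but 1.2²⁰ ≈38.3376 reaches it, so n = 20.

20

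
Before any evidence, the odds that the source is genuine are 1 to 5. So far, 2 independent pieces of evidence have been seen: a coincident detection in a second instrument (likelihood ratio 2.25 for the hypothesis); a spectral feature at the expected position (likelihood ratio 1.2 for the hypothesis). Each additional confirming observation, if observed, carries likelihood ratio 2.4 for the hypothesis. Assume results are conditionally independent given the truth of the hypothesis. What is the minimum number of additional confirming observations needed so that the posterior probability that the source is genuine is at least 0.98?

Prior odds = 0.2.
Combined Bayes factor of the evidence already in hand = 2.25 × 1.2 = 2.7.
Odds after that evidence = 0.2 × 2.7 = 0.54.
Target odds = 0.98/0.02 = 49.
Need 2.4ⁿ ≥ 49 ÷ 0.54 = 2450/27.
2.4⁵ = 79.62624 falls short of 2450/27 but 2.4⁶ = 2985984/15625 reaches it, so n = 6.

6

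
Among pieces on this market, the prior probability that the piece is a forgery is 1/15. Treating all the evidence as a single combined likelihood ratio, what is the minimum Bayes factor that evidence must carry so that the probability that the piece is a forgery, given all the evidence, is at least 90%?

126

Prior odds = (1/15)/(14/15) = 1/14.
Target odds = 0.9/0.1 = 9.
Required Bayes factor = 9 ÷ (1/14) = 126.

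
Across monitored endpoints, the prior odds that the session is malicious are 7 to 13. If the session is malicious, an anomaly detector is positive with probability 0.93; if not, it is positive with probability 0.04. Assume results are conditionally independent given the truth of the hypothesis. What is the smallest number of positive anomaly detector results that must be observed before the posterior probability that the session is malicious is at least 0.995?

2

Prior odds = 7/13.
Likelihood ratio of a positive = 0.93/0.04 = 23.25.
Target odds: 0.995 ÷ 0.005 = 199.
Require 23.25ⁿ ≥ 199 ÷ (7/13) = 2587/7.
23.25¹ = 23.25 falls short of 2587/7 but 23.25² = 540.5625 reaches it, so n = 2.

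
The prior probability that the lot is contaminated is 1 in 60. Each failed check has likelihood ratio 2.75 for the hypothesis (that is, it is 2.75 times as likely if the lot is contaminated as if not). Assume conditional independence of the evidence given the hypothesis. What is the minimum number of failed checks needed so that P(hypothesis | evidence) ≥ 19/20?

7

Prior odds = (1/60)/(59/60) = 1/59.
Likelihood ratio per failed check = 2.75.
Target posterior odds = 0.95/0.05 = 19.
Require 2.75ⁿ ≥ 19 ÷ (1/59) = 1121.
2.75⁶ = 1771561/4096 falls short of 1121 but 2.75⁷ = 19487171/16384 reaches it, so n = 7.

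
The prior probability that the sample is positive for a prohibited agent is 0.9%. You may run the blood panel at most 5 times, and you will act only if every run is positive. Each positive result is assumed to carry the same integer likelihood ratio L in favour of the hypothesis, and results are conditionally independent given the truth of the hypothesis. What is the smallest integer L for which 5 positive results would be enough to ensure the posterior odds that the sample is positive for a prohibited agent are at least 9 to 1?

Prior odds = 0.009/0.991 = 9/991.
Target odds = 9.
Need L⁵ ≥ 9 ÷ (9/991) = 991.
3⁵ = 243 < 991 ≤ 1024 = 4⁵, so L = 4.

4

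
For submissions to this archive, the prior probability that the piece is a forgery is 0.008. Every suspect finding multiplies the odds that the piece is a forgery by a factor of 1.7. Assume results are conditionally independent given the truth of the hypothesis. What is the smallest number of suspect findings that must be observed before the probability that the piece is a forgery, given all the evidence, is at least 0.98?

Prior odds = 0.008/0.992 = 1/124.
Likelihood ratio per suspect finding = 1.7.
Target odds: 0.98 ÷ 0.02 = 49.
Require 1.7ⁿ ≥ 49 ÷ (1/124) = 6076.
1.7¹⁶ ≈4866.12 falls short of 6076 but 1.7¹⁷ ≈8272.4 reaches it, so n = 17.

17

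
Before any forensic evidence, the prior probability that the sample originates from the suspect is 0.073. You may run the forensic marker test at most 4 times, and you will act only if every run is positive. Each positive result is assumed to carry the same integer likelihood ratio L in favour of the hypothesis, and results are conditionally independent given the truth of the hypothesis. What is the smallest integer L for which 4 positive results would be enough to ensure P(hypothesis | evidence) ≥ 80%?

3

Prior odds = 0.073/0.927 = 73/927.
Target odds = 0.8/0.2 = 4.
Need L⁴ ≥ 4 ÷ (73/927) = 3708/73.
2⁴ = 16 < 3708/73 ≤ 81 = 3⁴, so L = 3.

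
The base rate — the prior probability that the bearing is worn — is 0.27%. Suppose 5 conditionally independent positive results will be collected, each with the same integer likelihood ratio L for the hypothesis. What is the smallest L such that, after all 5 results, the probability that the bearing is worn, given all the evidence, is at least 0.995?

10

Prior odds = 0.0027/0.9973 = 27/9973.
Target odds = 0.995/0.005 = 199.
Need L⁵ ≥ 199 ÷ (27/9973) = 1984627/27.
9⁵ = 59049 < 1984627/27 ≤ 100000 = 10⁵, so L = 10.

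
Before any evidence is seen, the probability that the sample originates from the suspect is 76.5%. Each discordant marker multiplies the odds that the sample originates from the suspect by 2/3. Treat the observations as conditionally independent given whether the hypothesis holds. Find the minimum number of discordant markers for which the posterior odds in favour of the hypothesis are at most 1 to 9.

Prior odds: 0.765 ÷ 0.235 = 153/47.
Likelihood ratio per discordant marker = 2/3.
Target odds = 1/9.
Require (2/3)ⁿ ≤ 1/9 ÷ (153/47) = 47/1377.
(2/3)⁸ = 256/6561 is still above 47/1377 but (2/3)⁹ = 512/19683 is at or below it, so n = 9.

9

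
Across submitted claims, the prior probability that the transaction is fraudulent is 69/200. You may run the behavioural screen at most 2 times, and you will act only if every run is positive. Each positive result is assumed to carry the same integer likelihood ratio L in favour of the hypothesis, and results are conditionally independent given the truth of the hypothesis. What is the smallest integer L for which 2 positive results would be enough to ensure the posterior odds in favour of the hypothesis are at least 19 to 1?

7

Prior odds = 0.345/0.655 = 69/131.
Target odds = 19.
Need L² ≥ 19 ÷ (69/131) = 2489/69.
6² = 36 < 2489/69 ≤ 49 = 7², so L = 7.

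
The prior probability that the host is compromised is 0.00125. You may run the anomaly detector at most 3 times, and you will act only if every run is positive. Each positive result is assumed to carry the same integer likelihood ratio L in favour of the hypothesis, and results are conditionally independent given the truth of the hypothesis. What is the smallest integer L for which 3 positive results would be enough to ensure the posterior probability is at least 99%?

Prior odds = 0.00125/0.99875 = 1/799.
Target odds = 0.99/0.01 = 99.
Need L³ ≥ 99 ÷ (1/799) = 79101.
42³ = 74088 < 79101 ≤ 79507 = 43³, so L = 43.

43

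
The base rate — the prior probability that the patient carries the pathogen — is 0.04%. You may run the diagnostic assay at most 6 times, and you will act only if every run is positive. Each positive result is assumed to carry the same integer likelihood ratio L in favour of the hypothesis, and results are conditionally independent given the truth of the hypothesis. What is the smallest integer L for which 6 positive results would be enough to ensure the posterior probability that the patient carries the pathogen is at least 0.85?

Prior odds = 0.0004/0.9996 = 1/2499.
Target odds = 0.85/0.15 = 17/3.
Need L⁶ ≥ 17/3 ÷ (1/2499) = 14161.
4⁶ = 4096 < 14161 ≤ 15625 = 5⁶, so L = 5.

5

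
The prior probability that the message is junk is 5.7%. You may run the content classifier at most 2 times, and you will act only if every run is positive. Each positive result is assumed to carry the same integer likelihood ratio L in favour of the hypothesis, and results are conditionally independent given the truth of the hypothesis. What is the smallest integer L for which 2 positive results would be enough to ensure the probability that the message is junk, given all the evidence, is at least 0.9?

Prior odds = 0.057/0.943 = 57/943.
Target odds = 0.9/0.1 = 9.
Need L² ≥ 9 ÷ (57/943) = 2829/19.
12² = 144 < 2829/19 ≤ 169 = 13², so L = 13.

13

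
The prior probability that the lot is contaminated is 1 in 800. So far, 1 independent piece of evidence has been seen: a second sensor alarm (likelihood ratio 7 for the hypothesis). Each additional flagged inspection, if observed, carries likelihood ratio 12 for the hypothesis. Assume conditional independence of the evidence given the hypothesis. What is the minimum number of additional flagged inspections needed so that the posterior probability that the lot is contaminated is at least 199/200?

Prior odds = 0.00125/0.99875 = 1/799.
Bayes factor of the evidence already in hand = 7.
Odds after that evidence = (1/799) × 7 = 7/799.
Target odds = 0.995/0.005 = 199.
Need 12ⁿ ≥ 199 ÷ (7/799) = 159001/7.
12⁴ = 20736 falls short of 159001/7 but 12⁵ = 248832 reaches it, so n = 5.

5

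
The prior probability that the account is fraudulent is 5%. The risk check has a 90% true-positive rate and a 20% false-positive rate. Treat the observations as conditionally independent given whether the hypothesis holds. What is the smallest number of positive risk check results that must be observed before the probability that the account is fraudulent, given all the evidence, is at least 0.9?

4

Prior odds = 0.05/0.95 = 1/19.
Likelihood ratio of a positive result = 0.9/0.2 = 4.5.
Target odds: 0.9 ÷ 0.1 = 9.
Require 4.5ⁿ ≥ 9 ÷ (1/19) = 171.
4.5³ = 91.125 falls short of 171 but 4.5⁴ = 410.0625 reaches it, so n = 4.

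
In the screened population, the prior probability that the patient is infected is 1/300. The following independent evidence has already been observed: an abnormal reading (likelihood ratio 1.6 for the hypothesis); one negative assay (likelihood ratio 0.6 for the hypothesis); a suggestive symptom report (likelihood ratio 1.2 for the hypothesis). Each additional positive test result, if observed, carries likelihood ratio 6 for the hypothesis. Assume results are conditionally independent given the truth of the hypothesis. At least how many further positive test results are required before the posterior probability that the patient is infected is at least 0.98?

6

Prior odds = (1/300)/(299/300) = 1/299.
Combined Bayes factor of the evidence already in hand = 1.6 × 0.6 × 1.2 = 1.152.
Odds after that evidence = (1/299) × 1.152 = 144/37375.
Target odds = 0.98/0.02 = 49.
Need 6ⁿ ≥ 49 ÷ (144/37375) = 1831375/144.
6⁵ = 7776 falls short of 1831375/144 but 6⁶ = 46656 reaches it, so n = 6.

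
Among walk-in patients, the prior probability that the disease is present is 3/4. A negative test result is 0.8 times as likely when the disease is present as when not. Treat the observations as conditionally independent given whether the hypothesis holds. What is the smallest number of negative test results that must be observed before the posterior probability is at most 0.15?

13

Prior odds: 0.75 ÷ 0.25 = 3.
Likelihood ratio per negative test result = 0.8.
Target odds: 0.15 ÷ 0.85 = 3/17.
Need 3 × 0.8ⁿ ≤ 3/17, i.e. 0.8ⁿ ≤ 1/17.
0.8¹² = 16777216/244140625 is still above 1/17 but 0.8¹³ ≈0.0549756 is at or below it, so n = 13.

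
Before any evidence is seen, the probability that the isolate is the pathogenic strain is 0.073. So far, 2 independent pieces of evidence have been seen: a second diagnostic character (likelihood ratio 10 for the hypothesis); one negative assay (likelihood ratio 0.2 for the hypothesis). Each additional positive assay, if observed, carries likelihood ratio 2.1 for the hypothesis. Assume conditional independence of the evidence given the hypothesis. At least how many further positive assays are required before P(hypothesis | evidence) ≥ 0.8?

5

Prior odds = 0.073/0.927 = 73/927.
Combined Bayes factor of the evidence already in hand = 10 × 0.2 = 2.
Odds after that evidence = (73/927) × 2 = 146/927.
Target odds = 0.8/0.2 = 4.
Need 2.1ⁿ ≥ 4 ÷ (146/927) = 1854/73.
2.1⁴ = 19.4481 falls short of 1854/73 but 2.1⁵ = 4084101/100000 reaches it, so n = 5.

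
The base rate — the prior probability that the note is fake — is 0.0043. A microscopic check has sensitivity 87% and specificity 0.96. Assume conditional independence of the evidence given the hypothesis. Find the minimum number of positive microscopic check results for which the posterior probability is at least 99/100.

Prior odds: 0.0043 ÷ 0.9957 = 43/9957.
False-positive rate = 1 − 0.96 = 0.04; likelihood ratio of a positive = 0.87/0.04 = 21.75.
Target odds: 0.99 ÷ 0.01 = 99.
Require 21.75ⁿ ≥ 99 ÷ (43/9957) = 985743/43.
21.75³ = 658503/64 falls short of 985743/43 but 21.75⁴ = 57289761/256 reaches it, so n = 4.

4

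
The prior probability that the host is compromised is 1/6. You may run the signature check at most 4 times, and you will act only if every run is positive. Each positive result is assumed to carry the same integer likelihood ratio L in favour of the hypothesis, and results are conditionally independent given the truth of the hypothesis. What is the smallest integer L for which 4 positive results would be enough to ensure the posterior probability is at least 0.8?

Prior odds = (1/6)/(5/6) = 0.2.
Target odds = 0.8/0.2 = 4.
Need L⁴ ≥ 4 ÷ 0.2 = 20.
2⁴ = 16 < 20 ≤ 81 = 3⁴, so L = 3.

3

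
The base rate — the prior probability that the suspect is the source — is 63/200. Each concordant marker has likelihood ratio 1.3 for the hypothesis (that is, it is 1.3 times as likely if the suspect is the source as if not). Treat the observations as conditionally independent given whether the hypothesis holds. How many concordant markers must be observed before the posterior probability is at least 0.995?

Prior odds = 0.315/0.685 = 63/137.
Likelihood ratio per concordant marker = 1.3.
Target odds: 0.995 ÷ 0.005 = 199.
Need (63/137) × 1.3ⁿ ≥ 199, i.e. 1.3ⁿ ≥ 27263/63.
1.3²³ ≈417.539 falls short of 27263/63 but 1.3²⁴ ≈542.801 reaches it, so n = 24.

24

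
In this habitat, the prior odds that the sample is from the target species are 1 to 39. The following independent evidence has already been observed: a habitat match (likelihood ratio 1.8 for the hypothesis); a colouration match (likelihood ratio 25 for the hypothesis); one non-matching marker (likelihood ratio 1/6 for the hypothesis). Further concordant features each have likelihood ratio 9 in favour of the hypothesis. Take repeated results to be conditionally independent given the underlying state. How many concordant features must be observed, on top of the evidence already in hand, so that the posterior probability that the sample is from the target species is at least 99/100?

3

Prior odds = 1/39.
Combined Bayes factor of the evidence already in hand = 1.8 × 25 × (1/6) = 7.5.
Odds after that evidence = (1/39) × 7.5 = 5/26.
Target odds = 0.99/0.01 = 99.
Need 9ⁿ ≥ 99 ÷ (5/26) = 514.8.
9² = 81 falls short of 514.8 but 9³ = 729 reaches it, so n = 3.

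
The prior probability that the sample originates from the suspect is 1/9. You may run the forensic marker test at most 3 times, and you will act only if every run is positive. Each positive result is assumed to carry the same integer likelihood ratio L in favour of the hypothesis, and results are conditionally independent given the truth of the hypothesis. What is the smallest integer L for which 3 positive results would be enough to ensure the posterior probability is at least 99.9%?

Prior odds = (1/9)/(8/9) = 0.125.
Target odds = 0.999/0.001 = 999.
Need L³ ≥ 999 ÷ 0.125 = 7992.
19³ = 6859 < 7992 ≤ 8000 = 20³, so L = 20.

20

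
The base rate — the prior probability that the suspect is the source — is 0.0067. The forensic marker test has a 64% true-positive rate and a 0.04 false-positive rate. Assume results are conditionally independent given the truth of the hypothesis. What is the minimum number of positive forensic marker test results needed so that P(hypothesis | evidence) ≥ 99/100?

Prior odds = 0.0067/0.9933 = 67/9933.
Likelihood ratio of a positive result = 0.64/0.04 = 16.
Target odds: 0.99 ÷ 0.01 = 99.
Need (67/9933) × 16ⁿ ≥ 99, i.e. 16ⁿ ≥ 983367/67.
16³ = 4096 falls short of 983367/67 but 16⁴ = 65536 reaches it, so n = 4.

4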